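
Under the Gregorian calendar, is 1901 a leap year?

No

1901 is not a leap year.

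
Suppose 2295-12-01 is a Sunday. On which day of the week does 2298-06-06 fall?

December 1, 2295 → December 1, 2296: 366 days (2296 is a leap year).
December 1, 2296 → December 1, 2297: 365 days.
December 2297: 31 − 1 = 30 days remain.
Then January (31), February 2298 (28), March (31), April (30), May (31): 31 + 28 + 31 + 30 + 31 = 151 days.
June 1–6, 2298: 6 days.
Residual: 187 days.
Total: 918 days.
918 mod 7 = 1, so 1 day after Sunday is Monday.

Monday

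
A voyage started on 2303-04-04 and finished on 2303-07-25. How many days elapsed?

April 2303: 30 − 4 = 26 days remain.
Then May (31), June (30): 31 + 30 = 61 days.
July 1–25, 2303: 25 days.
Total: 26 + 61 + 25 = 112 days.

112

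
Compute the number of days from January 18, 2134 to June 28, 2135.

Day-of-year of January 18, 2134: 18.
Day-of-year of June 28, 2135: 179.
2134 has 365 days, so 365 − 18 = 347 days remain in 2134.
Total: 347 + 179 = 526 days.

526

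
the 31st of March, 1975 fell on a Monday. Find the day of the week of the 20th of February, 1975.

Thursday

Count forward from the earlier date (February 20, 1975) to the later (March 31, 1975):
February 1975: 28 − 20 = 8 days remain (1975 is not a leap year, so February has 28 days).
March 1–31, 1975: 31 days.
Total: 8 + 31 = 39 days.
39 mod 7 = 4, so 4 days before Monday is Thursday.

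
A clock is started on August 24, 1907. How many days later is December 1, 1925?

From August 24, 1907 to August 24, 1925: 18 years, of which 5 contain a Feb 29 — 13×365 + 5×366 = 6575 days.
August 1925: 31 − 24 = 7 days remain.
Then September (30), October (31), November (30): 30 + 31 + 30 = 91 days.
December 1, 1925: 1 day.
Residual: 99 days.
Total: 6674 days.

6674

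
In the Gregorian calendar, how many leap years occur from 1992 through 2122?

32

Years divisible by 4: 1992, 1996, …, 2120 — 33 in all.
Of these, 2100 is divisible by 100 but not 400, so not leap.
2000 is divisible by 400, so still leap.
Leap years: 33 − 1 = 32.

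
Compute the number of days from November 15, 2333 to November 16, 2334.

366

November 15, 2333 → November 15, 2334: 365 days.
Within November 2334: 16 − 15 = 1 day.
Total: 366 days.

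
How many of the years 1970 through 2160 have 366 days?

Years divisible by 4: 1972, 1976, …, 2160 — 48 in all.
Of these, 2100 is divisible by 100 but not 400, so not leap.
2000 is divisible by 400, so still leap.
Leap years: 48 − 1 = 47.

47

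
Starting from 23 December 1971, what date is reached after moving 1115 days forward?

11 January 1975

Count 1115 days after December 23, 1971:
December 23, 1971 → December 23, 1972: 366 days (1972 is a leap year).
December 23, 1972 → December 23, 1973: 365 days.
December 23, 1973 → December 23, 1974: 365 days.
December 1974: 31 − 23 = 8 days remain.
January 1–11, 1975: 11 days.
Residual: 19 days.
Total: 1115 days.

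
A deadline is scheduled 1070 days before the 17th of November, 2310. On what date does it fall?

the 13th of December, 2307

Count 1070 days before November 17, 2310:
Day-of-year of December 13, 2307: 347.
Day-of-year of November 17, 2310: 321.
2307 has 365 days, so 365 − 347 = 18 days remain in 2307.
Full years: 2308: 366; 2309: 365. Sum = 731.
Total: 18 + 731 + 321 = 1070 days.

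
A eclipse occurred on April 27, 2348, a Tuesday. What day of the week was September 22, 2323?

Count forward from the earlier date (September 22, 2323) to the later (April 27, 2348):
From September 22, 2323 to September 22, 2347: 24 years, of which 6 contain a Feb 29 — 18×365 + 6×366 = 8766 days.
September 2347: 30 − 22 = 8 days remain.
Then October (31), November (30), December (31), January (31), February 2348 (29), March (31): 31 + 30 + 31 + 31 + 29 + 31 = 183 days.
April 1–27, 2348: 27 days.
Residual: 218 days.
Total: 8984 days.
8984 mod 7 = 3, so 3 days before Tuesday is Saturday.

Saturday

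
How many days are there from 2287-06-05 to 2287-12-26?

June 2287: 30 − 5 = 25 days remain.
Then July (31), August (31), September (30), October (31), November (30): 31 + 31 + 30 + 31 + 30 = 153 days.
December 1–26, 2287: 26 days.
Total: 25 + 153 + 26 = 204 days.

204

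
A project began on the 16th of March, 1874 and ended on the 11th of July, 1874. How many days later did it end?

March 1874: 31 − 16 = 15 days remain.
Then April (30), May (31), June (30): 30 + 31 + 30 = 91 days.
July 1–11, 1874: 11 days.
Total: 15 + 91 + 11 = 117 days.

117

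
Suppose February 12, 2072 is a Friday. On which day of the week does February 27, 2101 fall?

From February 12, 2072 to February 12, 2101: 29 years, of which 7 contain a Feb 29 — 22×365 + 7×366 = 10592 days.
(2100 is not a leap year (divisible by 100 but not 400).)
Within February 2101: 27 − 12 = 15 days.
Total: 10607 days.
10607 mod 7 = 2, so 2 days after Friday is Sunday.

Sunday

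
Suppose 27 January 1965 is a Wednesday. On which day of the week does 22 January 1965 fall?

Count forward from the earlier date (January 22, 1965) to the later (January 27, 1965):
Within January 1965: 27 − 22 = 5 days.
5 mod 7 = 5, so 5 days before Wednesday is Friday.

Friday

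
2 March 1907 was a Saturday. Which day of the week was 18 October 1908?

Sunday

March 2, 1907 → March 2, 1908: 366 days (1908 is a leap year).
March 1908: 31 − 2 = 29 days remain.
Then April (30), May (31), June (30), July (31), August (31), September (30): 30 + 31 + 30 + 31 + 31 + 30 = 183 days.
October 1–18, 1908: 18 days.
Residual: 230 days.
Total: 596 days.
596 mod 7 = 1, so 1 day after Saturday is Sunday.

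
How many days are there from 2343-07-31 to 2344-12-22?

510

July 31, 2343 → July 31, 2344: 366 days (2344 is a leap year).
July 2344: 31 − 31 = 0 days remain.
Then August (31), September (30), October (31), November (30): 31 + 30 + 31 + 30 = 122 days.
December 1–22, 2344: 22 days.
Residual: 144 days.
Total: 510 days.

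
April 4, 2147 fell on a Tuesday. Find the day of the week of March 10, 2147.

Count forward from the earlier date (March 10, 2147) to the later (April 4, 2147):
March 2147: 31 − 10 = 21 days remain.
April 1–4, 2147: 4 days.
Total: 21 + 4 = 25 days.
25 mod 7 = 4, so 4 days before Tuesday is Friday.

Friday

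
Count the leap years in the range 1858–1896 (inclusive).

10

Years divisible by 4 in [1858, 1896]: 1860, 1864, 1868, 1872, 1876, 1880, 1884, 1888, 1892, 1896.
No century exceptions apply. Count: 10.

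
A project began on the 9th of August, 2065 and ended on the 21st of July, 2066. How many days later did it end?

346

Day-of-year of August 9, 2065: 221.
Day-of-year of July 21, 2066: 202.
2065 has 365 days, so 365 − 221 = 144 days remain in 2065.
Total: 144 + 202 = 346 days.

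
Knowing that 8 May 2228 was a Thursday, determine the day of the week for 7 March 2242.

From May 8, 2228 to May 8, 2241: 13 years, of which 3 contain a Feb 29 — 10×365 + 3×366 = 4748 days.
May 2241: 31 − 8 = 23 days remain.
Then 9 full months totalling 273 days.
March 1–7, 2242: 7 days.
Residual: 303 days.
Total: 5051 days.
5051 mod 7 = 4, so 4 days after Thursday is Monday.

Monday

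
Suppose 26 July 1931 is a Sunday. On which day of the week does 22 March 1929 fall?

Count forward from the earlier date (March 22, 1929) to the later (July 26, 1931):
March 22, 1929 → March 22, 1930: 365 days.
March 22, 1930 → March 22, 1931: 365 days.
March 1931: 31 − 22 = 9 days remain.
Then April (30), May (31), June (30): 30 + 31 + 30 = 91 days.
July 1–26, 1931: 26 days.
Residual: 126 days.
Total: 856 days.
856 mod 7 = 2, so 2 days before Sunday is Friday.

Friday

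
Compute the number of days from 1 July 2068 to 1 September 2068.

62

July 2068: 31 − 1 = 30 days remain.
Then August (31): 31 days.
September 1, 2068: 1 day.
Total: 30 + 31 + 1 = 62 days.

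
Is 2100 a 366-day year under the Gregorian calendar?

No

2100 is not a leap year (divisible by 100 but not 400).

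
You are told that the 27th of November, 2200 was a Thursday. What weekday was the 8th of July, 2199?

Monday

Count forward from the earlier date (July 8, 2199) to the later (November 27, 2200):
July 8, 2199 → July 8, 2200: 365 days (2200 is not a leap year (divisible by 100 but not 400)).
July 2200: 31 − 8 = 23 days remain.
Then August (31), September (30), October (31): 31 + 30 + 31 = 92 days.
November 1–27, 2200: 27 days.
Residual: 142 days.
Total: 507 days.
507 mod 7 = 3, so 3 days before Thursday is Monday.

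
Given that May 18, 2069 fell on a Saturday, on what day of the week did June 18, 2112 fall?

Day-of-year of May 18, 2069: 138.
Day-of-year of June 18, 2112: 170.
2069 has 365 days, so 365 − 138 = 227 days remain in 2069.
Full years 2070–2111: 33 common + 9 leap = 33×365 + 9×366 = 15339 days.
Total: 227 + 15339 + 170 = 15736 days.
15736 is a multiple of 7, so June 18, 2112 falls on the same weekday: Saturday.

Saturday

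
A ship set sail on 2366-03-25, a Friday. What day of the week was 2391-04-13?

Saturday

From March 25, 2366 to March 25, 2391: 25 years, of which 6 contain a Feb 29 — 19×365 + 6×366 = 9131 days.
March 2391: 31 − 25 = 6 days remain.
April 1–13, 2391: 13 days.
Residual: 19 days.
Total: 9150 days.
9150 mod 7 = 1, so 1 day after Friday is Saturday.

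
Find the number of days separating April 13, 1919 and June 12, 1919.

April 1919: 30 − 13 = 17 days remain.
Then May (31): 31 days.
June 1–12, 1919: 12 days.
Total: 17 + 31 + 12 = 60 days.

60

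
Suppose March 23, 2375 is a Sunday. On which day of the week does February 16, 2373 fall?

Count forward from the earlier date (February 16, 2373) to the later (March 23, 2375):
February 2373: 28 − 16 = 12 days remain (2373 is not a leap year, so February has 28 days).
Then 24 full months totalling 730 days.
March 1–23, 2375: 23 days.
Total: 12 + 730 + 23 = 765 days.
765 mod 7 = 2, so 2 days before Sunday is Friday.

Friday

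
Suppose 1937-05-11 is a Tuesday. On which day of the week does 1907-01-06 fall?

Sunday

Count forward from the earlier date (January 6, 1907) to the later (May 11, 1937):
Day-of-year of January 6, 1907: 6.
Day-of-year of May 11, 1937: 131.
1907 has 365 days, so 365 − 6 = 359 days remain in 1907.
Full years 1908–1936: 21 common + 8 leap = 21×365 + 8×366 = 10593 days.
Total: 359 + 10593 + 131 = 11083 days.
11083 mod 7 = 2, so 2 days before Tuesday is Sunday.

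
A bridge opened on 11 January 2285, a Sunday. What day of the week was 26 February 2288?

Sunday

January 11, 2285 → January 11, 2286: 365 days.
January 11, 2286 → January 11, 2287: 365 days.
January 11, 2287 → January 11, 2288: 365 days.
January 2288: 31 − 11 = 20 days remain.
February 1–26, 2288: 26 days (2288 is a leap year).
Residual: 46 days.
Total: 1141 days.
1141 is a multiple of 7, so 26 February 2288 falls on the same weekday: Sunday.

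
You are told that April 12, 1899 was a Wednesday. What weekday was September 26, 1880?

Sunday

Count forward from the earlier date (September 26, 1880) to the later (April 12, 1899):
From September 26, 1880 to September 26, 1898: 18 years, of which 4 contain a Feb 29 — 14×365 + 4×366 = 6574 days.
September 1898: 30 − 26 = 4 days remain.
Then October (31), November (30), December (31), January (31), February 1899 (28), March (31): 31 + 30 + 31 + 31 + 28 + 31 = 182 days.
April 1–12, 1899: 12 days.
Residual: 198 days.
Total: 6772 days.
6772 mod 7 = 3, so 3 days before Wednesday is Sunday.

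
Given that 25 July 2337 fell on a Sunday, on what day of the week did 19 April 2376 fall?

Monday

From July 25, 2337 to July 25, 2375: 38 years, of which 9 contain a Feb 29 — 29×365 + 9×366 = 13879 days.
July 2375: 31 − 25 = 6 days remain.
Then August (31), September (30), October (31), November (30), December (31), January (31), February 2376 (29), March (31): 31 + 30 + 31 + 30 + 31 + 31 + 29 + 31 = 244 days.
April 1–19, 2376: 19 days.
Residual: 269 days.
Total: 14148 days.
14148 mod 7 = 1, so 1 day after Sunday is Monday.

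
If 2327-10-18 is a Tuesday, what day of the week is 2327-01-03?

Count forward from the earlier date (January 3, 2327) to the later (October 18, 2327):
January 2327: 31 − 3 = 28 days remain.
Then February 2327 (28), March (31), April (30), May (31), June (30), July (31), August (31), September (30): 28 + 31 + 30 + 31 + 30 + 31 + 31 + 30 = 242 days.
October 1–18, 2327: 18 days.
Total: 28 + 242 + 18 = 288 days.
288 mod 7 = 1, so 1 day before Tuesday is Monday.

Monday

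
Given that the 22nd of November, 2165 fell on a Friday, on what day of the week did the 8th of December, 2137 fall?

Count forward from the earlier date (December 8, 2137) to the later (November 22, 2165):
From December 8, 2137 to December 8, 2164: 27 years, of which 7 contain a Feb 29 — 20×365 + 7×366 = 9862 days.
December 2164: 31 − 8 = 23 days remain.
Then 10 full months totalling 304 days.
November 1–22, 2165: 22 days.
Residual: 349 days.
Total: 10211 days.
10211 mod 7 = 5, so 5 days before Friday is Sunday.

Sunday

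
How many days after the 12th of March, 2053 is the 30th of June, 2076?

8511

Day-of-year of March 12, 2053: 71.
Day-of-year of June 30, 2076: 182.
2053 has 365 days, so 365 − 71 = 294 days remain in 2053.
Full years 2054–2075: 17 common + 5 leap = 17×365 + 5×366 = 8035 days.
Total: 294 + 8035 + 182 = 8511 days.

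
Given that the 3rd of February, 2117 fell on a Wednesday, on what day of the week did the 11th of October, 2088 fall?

Count forward from the earlier date (October 11, 2088) to the later (February 3, 2117):
From October 11, 2088 to October 11, 2116: 28 years, of which 6 contain a Feb 29 — 22×365 + 6×366 = 10226 days.
(2100 is not a leap year (divisible by 100 but not 400).)
October 2116: 31 − 11 = 20 days remain.
Then November (30), December (31), January (31): 30 + 31 + 31 = 92 days.
February 1–3, 2117: 3 days (2117 is not a leap year).
Residual: 115 days.
Total: 10341 days.
10341 mod 7 = 2, so 2 days before Wednesday is Monday.

Monday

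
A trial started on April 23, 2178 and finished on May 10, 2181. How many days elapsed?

Day-of-year of April 23, 2178: 113.
Day-of-year of May 10, 2181: 130.
2178 has 365 days, so 365 − 113 = 252 days remain in 2178.
Full years: 2179: 365; 2180: 366. Sum = 731.
Total: 252 + 731 + 130 = 1113 days.

1113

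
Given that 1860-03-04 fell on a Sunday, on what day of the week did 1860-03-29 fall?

Within March 1860: 29 − 4 = 25 days.
25 mod 7 = 4, so 4 days after Sunday is Thursday.

Thursday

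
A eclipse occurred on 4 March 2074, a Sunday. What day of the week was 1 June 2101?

From March 4, 2074 to March 4, 2101: 27 years, of which 6 contain a Feb 29 — 21×365 + 6×366 = 9861 days.
(2100 is not a leap year (divisible by 100 but not 400).)
March 2101: 31 − 4 = 27 days remain.
Then April (30), May (31): 30 + 31 = 61 days.
June 1, 2101: 1 day.
Residual: 89 days.
Total: 9950 days.
9950 mod 7 = 3, so 3 days after Sunday is Wednesday.

Wednesday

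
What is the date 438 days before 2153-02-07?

2151-11-27

Count 438 days before February 7, 2153:
November 2151: 30 − 27 = 3 days remain.
Then 14 full months totalling 428 days.
February 1–7, 2153: 7 days (2153 is not a leap year).
Total: 3 + 428 + 7 = 438 days.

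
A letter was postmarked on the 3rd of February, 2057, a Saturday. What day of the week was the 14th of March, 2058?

Thursday

February 3, 2057 → February 3, 2058: 365 days.
February 2058: 28 − 3 = 25 days remain (2058 is not a leap year, so February has 28 days).
March 1–14, 2058: 14 days.
Residual: 39 days.
Total: 404 days.
404 mod 7 = 5, so 5 days after Saturday is Thursday.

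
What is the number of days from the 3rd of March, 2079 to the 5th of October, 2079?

March 2079: 31 − 3 = 28 days remain.
Then April (30), May (31), June (30), July (31), August (31), September (30): 30 + 31 + 30 + 31 + 31 + 30 = 183 days.
October 1–5, 2079: 5 days.
Total: 28 + 183 + 5 = 216 days.

216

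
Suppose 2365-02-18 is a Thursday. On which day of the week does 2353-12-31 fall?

Thursday

Count forward from the earlier date (December 31, 2353) to the later (February 18, 2365):
Day-of-year of December 31, 2353: 365.
Day-of-year of February 18, 2365: 49.
2353 has 365 days, so 365 − 365 = 0 days remain in 2353.
Full years 2354–2364: 8 common + 3 leap = 8×365 + 3×366 = 4018 days.
Total: 0 + 4018 + 49 = 4067 days.
4067 is a multiple of 7, so 2353-12-31 falls on the same weekday: Thursday.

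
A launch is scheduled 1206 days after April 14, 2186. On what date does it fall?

August 2, 2189

Count 1206 days after April 14, 2186:
Day-of-year of April 14, 2186: 104.
Day-of-year of August 2, 2189: 214.
2186 has 365 days, so 365 − 104 = 261 days remain in 2186.
Full years: 2187: 365; 2188: 366. Sum = 731.
Total: 261 + 731 + 214 = 1206 days.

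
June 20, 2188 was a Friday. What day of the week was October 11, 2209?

Wednesday

From June 20, 2188 to June 20, 2209: 21 years, of which 4 contain a Feb 29 — 17×365 + 4×366 = 7669 days.
(2200 is not a leap year (divisible by 100 but not 400).)
June 2209: 30 − 20 = 10 days remain.
Then July (31), August (31), September (30): 31 + 31 + 30 = 92 days.
October 1–11, 2209: 11 days.
Residual: 113 days.
Total: 7782 days.
7782 mod 7 = 5, so 5 days after Friday is Wednesday.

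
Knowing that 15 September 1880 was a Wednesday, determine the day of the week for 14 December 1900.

Day-of-year of September 15, 1880: 259.
Day-of-year of December 14, 1900: 348.
1880 has 366 days, so 366 − 259 = 107 days remain in 1880.
Full years 1881–1899: 15 common + 4 leap = 15×365 + 4×366 = 6939 days.
Total: 107 + 6939 + 348 = 7394 days.
7394 mod 7 = 2, so 2 days after Wednesday is Friday.

Friday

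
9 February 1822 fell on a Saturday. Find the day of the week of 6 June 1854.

From February 9, 1822 to February 9, 1854: 32 years, of which 8 contain a Feb 29 — 24×365 + 8×366 = 11688 days.
February 1854: 28 − 9 = 19 days remain (1854 is not a leap year, so February has 28 days).
Then March (31), April (30), May (31): 31 + 30 + 31 = 92 days.
June 1–6, 1854: 6 days.
Residual: 117 days.
Total: 11805 days.
11805 mod 7 = 3, so 3 days after Saturday is Tuesday.

Tuesday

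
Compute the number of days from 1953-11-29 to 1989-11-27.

13147

Day-of-year of November 29, 1953: 333.
Day-of-year of November 27, 1989: 331.
1953 has 365 days, so 365 − 333 = 32 days remain in 1953.
Full years 1954–1988: 26 common + 9 leap = 26×365 + 9×366 = 12784 days.
Total: 32 + 12784 + 331 = 13147 days.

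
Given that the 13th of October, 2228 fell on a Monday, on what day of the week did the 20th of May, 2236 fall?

Day-of-year of October 13, 2228: 287.
Day-of-year of May 20, 2236: 141.
2228 has 366 days, so 366 − 287 = 79 days remain in 2228.
Full years 2229–2235: 6 common + 1 leap = 6×365 + 1×366 = 2556 days.
Total: 79 + 2556 + 141 = 2776 days.
2776 mod 7 = 4, so 4 days after Monday is Friday.

Friday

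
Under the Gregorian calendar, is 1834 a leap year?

1834 is not a leap year.

No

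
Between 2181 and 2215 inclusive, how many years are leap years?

Years divisible by 4 in [2181, 2215]: 2184, 2188, 2192, 2196, 2200, 2204, 2208, 2212.
Of these, 2200 is divisible by 100 but not 400, so not leap.
Leap years: 8 − 1 = 7.

7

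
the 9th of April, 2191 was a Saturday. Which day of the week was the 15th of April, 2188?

Count forward from the earlier date (April 15, 2188) to the later (April 9, 2191):
Day-of-year of April 15, 2188: 106.
Day-of-year of April 9, 2191: 99.
2188 has 366 days, so 366 − 106 = 260 days remain in 2188.
Full years: 2189: 365; 2190: 365. Sum = 730.
Total: 260 + 730 + 99 = 1089 days.
1089 mod 7 = 4, so 4 days before Saturday is Tuesday.

Tuesday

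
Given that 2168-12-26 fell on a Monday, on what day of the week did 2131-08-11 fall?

Saturday

Count forward from the earlier date (August 11, 2131) to the later (December 26, 2168):
Day-of-year of August 11, 2131: 223.
Day-of-year of December 26, 2168: 361.
2131 has 365 days, so 365 − 223 = 142 days remain in 2131.
Full years 2132–2167: 27 common + 9 leap = 27×365 + 9×366 = 13149 days.
Total: 142 + 13149 + 361 = 13652 days.
13652 mod 7 = 2, so 2 days before Monday is Saturday.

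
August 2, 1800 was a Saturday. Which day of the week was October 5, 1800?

August 1800: 31 − 2 = 29 days remain.
Then September (30): 30 days.
October 1–5, 1800: 5 days.
Total: 29 + 30 + 5 = 64 days.
64 mod 7 = 1, so 1 day after Saturday is Sunday.

Sunday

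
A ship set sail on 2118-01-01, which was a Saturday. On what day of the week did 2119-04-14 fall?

Friday

Day-of-year of January 1, 2118: 1.
Day-of-year of April 14, 2119: 104.
2118 has 365 days, so 365 − 1 = 364 days remain in 2118.
Total: 364 + 104 = 468 days.
468 mod 7 = 6, so 6 days after Saturday is Friday.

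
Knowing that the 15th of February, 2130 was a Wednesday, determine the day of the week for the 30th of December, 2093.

Count forward from the earlier date (December 30, 2093) to the later (February 15, 2130):
From December 30, 2093 to December 30, 2129: 36 years, of which 8 contain a Feb 29 — 28×365 + 8×366 = 13148 days.
(2100 is not a leap year (divisible by 100 but not 400).)
December 2129: 31 − 30 = 1 day remains.
Then January (31): 31 days.
February 1–15, 2130: 15 days (2130 is not a leap year).
Residual: 47 days.
Total: 13195 days.
13195 is a multiple of 7, so the 30th of December, 2093 falls on the same weekday: Wednesday.

Wednesday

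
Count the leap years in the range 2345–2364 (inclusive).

Years divisible by 4 in [2345, 2364]: 2348, 2352, 2356, 2360, 2364.
No century exceptions apply. Count: 5.

5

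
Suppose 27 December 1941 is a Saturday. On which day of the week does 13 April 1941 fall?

Sunday

Count forward from the earlier date (April 13, 1941) to the later (December 27, 1941):
April 1941: 30 − 13 = 17 days remain.
Then May (31), June (30), July (31), August (31), September (30), October (31), November (30): 31 + 30 + 31 + 31 + 30 + 31 + 30 = 214 days.
December 1–27, 1941: 27 days.
Total: 17 + 214 + 27 = 258 days.
258 mod 7 = 6, so 6 days before Saturday is Sunday.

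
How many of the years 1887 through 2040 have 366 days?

Years divisible by 4: 1888, 1892, …, 2040 — 39 in all.
Of these, 1900 is divisible by 100 but not 400, so not leap.
2000 is divisible by 400, so still leap.
Leap years: 39 − 1 = 38.

38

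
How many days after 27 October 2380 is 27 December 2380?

61

October 2380: 31 − 27 = 4 days remain.
Then November (30): 30 days.
December 1–27, 2380: 27 days.
Total: 4 + 30 + 27 = 61 days.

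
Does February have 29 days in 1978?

No

1978 is not a leap year.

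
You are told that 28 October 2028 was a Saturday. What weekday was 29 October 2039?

Saturday

From October 28, 2028 to October 28, 2039: 11 years, of which 2 contain a Feb 29 — 9×365 + 2×366 = 4017 days.
Within October 2039: 29 − 28 = 1 day.
Total: 4018 days.
4018 is a multiple of 7, so 29 October 2039 falls on the same weekday: Saturday.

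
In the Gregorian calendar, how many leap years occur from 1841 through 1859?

Years divisible by 4 in [1841, 1859]: 1844, 1848, 1852, 1856.
No century exceptions apply. Count: 4.

4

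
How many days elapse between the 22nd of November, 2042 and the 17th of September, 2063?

7604

From November 22, 2042 to November 22, 2062: 20 years, of which 5 contain a Feb 29 — 15×365 + 5×366 = 7305 days.
November 2062: 30 − 22 = 8 days remain.
Then 9 full months totalling 274 days.
September 1–17, 2063: 17 days.
Residual: 299 days.
Total: 7604 days.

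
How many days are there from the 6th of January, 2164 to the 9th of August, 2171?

From January 6, 2164 to January 6, 2171: 7 years, of which 2 contain a Feb 29 — 5×365 + 2×366 = 2557 days.
January 2171: 31 − 6 = 25 days remain.
Then February 2171 (28), March (31), April (30), May (31), June (30), July (31): 28 + 31 + 30 + 31 + 30 + 31 = 181 days.
August 1–9, 2171: 9 days.
Residual: 215 days.
Total: 2772 days.

2772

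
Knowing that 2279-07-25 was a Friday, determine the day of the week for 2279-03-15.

Count forward from the earlier date (March 15, 2279) to the later (July 25, 2279):
March 2279: 31 − 15 = 16 days remain.
Then April (30), May (31), June (30): 30 + 31 + 30 = 91 days.
July 1–25, 2279: 25 days.
Total: 16 + 91 + 25 = 132 days.
132 mod 7 = 6, so 6 days before Friday is Saturday.

Saturday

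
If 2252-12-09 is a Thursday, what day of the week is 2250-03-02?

Count forward from the earlier date (March 2, 2250) to the later (December 9, 2252):
Day-of-year of March 2, 2250: 61.
Day-of-year of December 9, 2252: 344.
2250 has 365 days, so 365 − 61 = 304 days remain in 2250.
Full years: 2251: 365. Sum = 365.
Total: 304 + 365 + 344 = 1013 days.
1013 mod 7 = 5, so 5 days before Thursday is Saturday.

Saturday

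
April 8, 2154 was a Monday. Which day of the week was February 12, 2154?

Count forward from the earlier date (February 12, 2154) to the later (April 8, 2154):
February 2154: 28 − 12 = 16 days remain (2154 is not a leap year, so February has 28 days).
Then March (31): 31 days.
April 1–8, 2154: 8 days.
Total: 16 + 31 + 8 = 55 days.
55 mod 7 = 6, so 6 days before Monday is Tuesday.

Tuesday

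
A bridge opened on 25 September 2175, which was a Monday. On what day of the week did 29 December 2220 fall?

Friday

From September 25, 2175 to September 25, 2220: 45 years, of which 11 contain a Feb 29 — 34×365 + 11×366 = 16436 days.
(2200 is not a leap year (divisible by 100 but not 400).)
September 2220: 30 − 25 = 5 days remain.
Then October (31), November (30): 31 + 30 = 61 days.
December 1–29, 2220: 29 days.
Residual: 95 days.
Total: 16531 days.
16531 mod 7 = 4, so 4 days after Monday is Friday.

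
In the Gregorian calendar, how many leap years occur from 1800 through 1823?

Years divisible by 4 in [1800, 1823]: 1800, 1804, 1808, 1812, 1816, 1820.
Of these, 1800 is divisible by 100 but not 400, so not leap.
Leap years: 6 − 1 = 5.

5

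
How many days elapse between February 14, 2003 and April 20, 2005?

February 2003: 28 − 14 = 14 days remain (2003 is not a leap year, so February has 28 days).
Then 25 full months totalling 762 days.
April 1–20, 2005: 20 days.
Total: 14 + 762 + 20 = 796 days.

796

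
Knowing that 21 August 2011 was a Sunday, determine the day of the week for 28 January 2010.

Thursday

Count forward from the earlier date (January 28, 2010) to the later (August 21, 2011):
Day-of-year of January 28, 2010: 28.
Day-of-year of August 21, 2011: 233.
2010 has 365 days, so 365 − 28 = 337 days remain in 2010.
Total: 337 + 233 = 570 days.
570 mod 7 = 3, so 3 days before Sunday is Thursday.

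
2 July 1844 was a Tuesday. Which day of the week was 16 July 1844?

Tuesday

Within July 1844: 16 − 2 = 14 days.
14 is a multiple of 7, so 16 July 1844 falls on the same weekday: Tuesday.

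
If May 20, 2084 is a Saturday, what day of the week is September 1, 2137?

Sunday

Day-of-year of May 20, 2084: 141.
Day-of-year of September 1, 2137: 244.
2084 has 366 days, so 366 − 141 = 225 days remain in 2084.
Full years 2085–2136: 40 common + 12 leap = 40×365 + 12×366 = 18992 days.
Total: 225 + 18992 + 244 = 19461 days.
19461 mod 7 = 1, so 1 day after Saturday is Sunday.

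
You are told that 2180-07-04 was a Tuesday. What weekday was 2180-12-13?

July 2180: 31 − 4 = 27 days remain.
Then August (31), September (30), October (31), November (30): 31 + 30 + 31 + 30 = 122 days.
December 1–13, 2180: 13 days.
Total: 27 + 122 + 13 = 162 days.
162 mod 7 = 1, so 1 day after Tuesday is Wednesday.

Wednesday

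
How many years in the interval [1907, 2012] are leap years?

Years divisible by 4: 1908, 1912, …, 2012 — 27 in all.
2000 is divisible by 400, so still leap.
No century exceptions apply. Count: 27.

27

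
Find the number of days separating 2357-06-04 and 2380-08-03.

8461

Day-of-year of June 4, 2357: 155.
Day-of-year of August 3, 2380: 216.
2357 has 365 days, so 365 − 155 = 210 days remain in 2357.
Full years 2358–2379: 17 common + 5 leap = 17×365 + 5×366 = 8035 days.
Total: 210 + 8035 + 216 = 8461 days.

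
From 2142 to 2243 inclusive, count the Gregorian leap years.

Years divisible by 4: 2144, 2148, …, 2240 — 25 in all.
Of these, 2200 is divisible by 100 but not 400, so not leap.
Leap years: 25 − 1 = 24.

24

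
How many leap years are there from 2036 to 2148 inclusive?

Years divisible by 4: 2036, 2040, …, 2148 — 29 in all.
Of these, 2100 is divisible by 100 but not 400, so not leap.
Leap years: 29 − 1 = 28.

28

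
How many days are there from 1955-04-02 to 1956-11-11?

589

Day-of-year of April 2, 1955: 92.
Day-of-year of November 11, 1956: 316.
1955 has 365 days, so 365 − 92 = 273 days remain in 1955.
Total: 273 + 316 = 589 days.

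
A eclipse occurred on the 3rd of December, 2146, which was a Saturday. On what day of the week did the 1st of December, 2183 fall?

Monday

From December 3, 2146 to December 3, 2182: 36 years, of which 9 contain a Feb 29 — 27×365 + 9×366 = 13149 days.
December 2182: 31 − 3 = 28 days remain.
Then 11 full months totalling 334 days.
December 1, 2183: 1 day.
Residual: 363 days.
Total: 13512 days.
13512 mod 7 = 2, so 2 days after Saturday is Monday.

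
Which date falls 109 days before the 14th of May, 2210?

the 25th of January, 2210

Count 109 days before May 14, 2210:
January 2210: 31 − 25 = 6 days remain.
Then February 2210 (28), March (31), April (30): 28 + 31 + 30 = 89 days.
May 1–14, 2210: 14 days.
Total: 6 + 89 + 14 = 109 days.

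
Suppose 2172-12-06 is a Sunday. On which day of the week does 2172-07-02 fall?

Thursday

Count forward from the earlier date (July 2, 2172) to the later (December 6, 2172):
July 2172: 31 − 2 = 29 days remain.
Then August (31), September (30), October (31), November (30): 31 + 30 + 31 + 30 = 122 days.
December 1–6, 2172: 6 days.
Total: 29 + 122 + 6 = 157 days.
157 mod 7 = 3, so 3 days before Sunday is Thursday.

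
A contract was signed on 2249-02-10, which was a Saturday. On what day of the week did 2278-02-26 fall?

Tuesday

From February 10, 2249 to February 10, 2278: 29 years, of which 7 contain a Feb 29 — 22×365 + 7×366 = 10592 days.
Within February 2278: 26 − 10 = 16 days.
Total: 10608 days.
10608 mod 7 = 3, so 3 days after Saturday is Tuesday.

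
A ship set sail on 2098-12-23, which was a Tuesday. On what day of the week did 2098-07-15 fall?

Count forward from the earlier date (July 15, 2098) to the later (December 23, 2098):
July 2098: 31 − 15 = 16 days remain.
Then August (31), September (30), October (31), November (30): 31 + 30 + 31 + 30 = 122 days.
December 1–23, 2098: 23 days.
Total: 16 + 122 + 23 = 161 days.
161 is a multiple of 7, so 2098-07-15 falls on the same weekday: Tuesday.

Tuesday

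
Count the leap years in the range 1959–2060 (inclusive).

Years divisible by 4: 1960, 1964, …, 2060 — 26 in all.
2000 is divisible by 400, so still leap.
No century exceptions apply. Count: 26.

26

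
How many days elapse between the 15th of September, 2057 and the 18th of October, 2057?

33

September 2057: 30 − 15 = 15 days remain.
October 1–18, 2057: 18 days.
Total: 15 + 18 = 33 days.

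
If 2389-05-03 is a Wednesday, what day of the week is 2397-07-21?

Monday

Day-of-year of May 3, 2389: 123.
Day-of-year of July 21, 2397: 202.
2389 has 365 days, so 365 − 123 = 242 days remain in 2389.
Full years 2390–2396: 5 common + 2 leap = 5×365 + 2×366 = 2557 days.
Total: 242 + 2557 + 202 = 3001 days.
3001 mod 7 = 5, so 5 days after Wednesday is Monday.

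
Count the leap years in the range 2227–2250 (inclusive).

6

Years divisible by 4 in [2227, 2250]: 2228, 2232, 2236, 2240, 2244, 2248.
No century exceptions apply. Count: 6.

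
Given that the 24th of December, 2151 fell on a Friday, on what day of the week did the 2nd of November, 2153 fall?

Day-of-year of December 24, 2151: 358.
Day-of-year of November 2, 2153: 306.
2151 has 365 days, so 365 − 358 = 7 days remain in 2151.
Full years: 2152: 366. Sum = 366.
Total: 7 + 366 + 306 = 679 days.
679 is a multiple of 7, so the 2nd of November, 2153 falls on the same weekday: Friday.

Friday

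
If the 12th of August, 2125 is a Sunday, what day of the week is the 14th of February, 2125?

Wednesday

Count forward from the earlier date (February 14, 2125) to the later (August 12, 2125):
February 2125: 28 − 14 = 14 days remain (2125 is not a leap year, so February has 28 days).
Then March (31), April (30), May (31), June (30), July (31): 31 + 30 + 31 + 30 + 31 = 153 days.
August 1–12, 2125: 12 days.
Total: 14 + 153 + 12 = 179 days.
179 mod 7 = 4, so 4 days before Sunday is Wednesday.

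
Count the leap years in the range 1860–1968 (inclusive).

27

Years divisible by 4: 1860, 1864, …, 1968 — 28 in all.
Of these, 1900 is divisible by 100 but not 400, so not leap.
Leap years: 28 − 1 = 27.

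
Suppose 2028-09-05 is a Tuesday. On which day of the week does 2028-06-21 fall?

Count forward from the earlier date (June 21, 2028) to the later (September 5, 2028):
June 2028: 30 − 21 = 9 days remain.
Then July (31), August (31): 31 + 31 = 62 days.
September 1–5, 2028: 5 days.
Total: 9 + 62 + 5 = 76 days.
76 mod 7 = 6, so 6 days before Tuesday is Wednesday.

Wednesday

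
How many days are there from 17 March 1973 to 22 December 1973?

March 1973: 31 − 17 = 14 days remain.
Then April (30), May (31), June (30), July (31), August (31), September (30), October (31), November (30): 30 + 31 + 30 + 31 + 31 + 30 + 31 + 30 = 244 days.
December 1–22, 1973: 22 days.
Total: 14 + 244 + 22 = 280 days.

280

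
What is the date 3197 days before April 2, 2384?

July 2, 2375

Count 3197 days before April 2, 2384:
From July 2, 2375 to July 2, 2383: 8 years, of which 2 contain a Feb 29 — 6×365 + 2×366 = 2922 days.
July 2383: 31 − 2 = 29 days remain.
Then August (31), September (30), October (31), November (30), December (31), January (31), February 2384 (29), March (31): 31 + 30 + 31 + 30 + 31 + 31 + 29 + 31 = 244 days.
April 1–2, 2384: 2 days.
Residual: 275 days.
Total: 3197 days.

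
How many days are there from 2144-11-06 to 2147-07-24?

Day-of-year of November 6, 2144: 311.
Day-of-year of July 24, 2147: 205.
2144 has 366 days, so 366 − 311 = 55 days remain in 2144.
Full years: 2145: 365; 2146: 365. Sum = 730.
Total: 55 + 730 + 205 = 990 days.

990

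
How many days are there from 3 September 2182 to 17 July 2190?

From September 3, 2182 to September 3, 2189: 7 years, of which 2 contain a Feb 29 — 5×365 + 2×366 = 2557 days.
September 2189: 30 − 3 = 27 days remain.
Then 9 full months totalling 273 days.
July 1–17, 2190: 17 days.
Residual: 317 days.
Total: 2874 days.

2874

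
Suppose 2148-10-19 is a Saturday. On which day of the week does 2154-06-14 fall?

October 19, 2148 → October 19, 2149: 365 days.
October 19, 2149 → October 19, 2150: 365 days.
October 19, 2150 → October 19, 2151: 365 days.
October 19, 2151 → October 19, 2152: 366 days (2152 is a leap year).
October 19, 2152 → October 19, 2153: 365 days.
October 2153: 31 − 19 = 12 days remain.
Then November (30), December (31), January (31), February 2154 (28), March (31), April (30), May (31): 30 + 31 + 31 + 28 + 31 + 30 + 31 = 212 days.
June 1–14, 2154: 14 days.
Residual: 238 days.
Total: 2064 days.
2064 mod 7 = 6, so 6 days after Saturday is Friday.

Friday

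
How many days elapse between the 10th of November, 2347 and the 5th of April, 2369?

7817

From November 10, 2347 to November 10, 2368: 21 years, of which 6 contain a Feb 29 — 15×365 + 6×366 = 7671 days.
November 2368: 30 − 10 = 20 days remain.
Then December (31), January (31), February 2369 (28), March (31): 31 + 31 + 28 + 31 = 121 days.
April 1–5, 2369: 5 days.
Residual: 146 days.
Total: 7817 days.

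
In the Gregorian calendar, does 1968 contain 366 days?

Yes

1968 is a leap year.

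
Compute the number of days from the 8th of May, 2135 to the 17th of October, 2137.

Day-of-year of May 8, 2135: 128.
Day-of-year of October 17, 2137: 290.
2135 has 365 days, so 365 − 128 = 237 days remain in 2135.
Full years: 2136: 366. Sum = 366.
Total: 237 + 366 + 290 = 893 days.

893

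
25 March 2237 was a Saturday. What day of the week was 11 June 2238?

Monday

March 2237: 31 − 25 = 6 days remain.
Then 14 full months totalling 426 days.
June 1–11, 2238: 11 days.
Total: 6 + 426 + 11 = 443 days.
443 mod 7 = 2, so 2 days after Saturday is Monday.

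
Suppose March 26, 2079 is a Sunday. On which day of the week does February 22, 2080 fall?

Thursday

Day-of-year of March 26, 2079: 85.
Day-of-year of February 22, 2080: 53.
2079 has 365 days, so 365 − 85 = 280 days remain in 2079.
Total: 280 + 53 = 333 days.
333 mod 7 = 4, so 4 days after Sunday is Thursday.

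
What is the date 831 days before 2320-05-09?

2318-01-29

Count 831 days before May 9, 2320:
Day-of-year of January 29, 2318: 29.
Day-of-year of May 9, 2320: 130.
2318 has 365 days, so 365 − 29 = 336 days remain in 2318.
Full years: 2319: 365. Sum = 365.
Total: 336 + 365 + 130 = 831 days.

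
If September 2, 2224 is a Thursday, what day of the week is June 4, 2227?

September 2, 2224 → September 2, 2225: 365 days.
September 2, 2225 → September 2, 2226: 365 days.
September 2226: 30 − 2 = 28 days remain.
Then October (31), November (30), December (31), January (31), February 2227 (28), March (31), April (30), May (31): 31 + 30 + 31 + 31 + 28 + 31 + 30 + 31 = 243 days.
June 1–4, 2227: 4 days.
Residual: 275 days.
Total: 1005 days.
1005 mod 7 = 4, so 4 days after Thursday is Monday.

Monday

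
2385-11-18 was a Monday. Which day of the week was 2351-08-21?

Tuesday

Count forward from the earlier date (August 21, 2351) to the later (November 18, 2385):
Day-of-year of August 21, 2351: 233.
Day-of-year of November 18, 2385: 322.
2351 has 365 days, so 365 − 233 = 132 days remain in 2351.
Full years 2352–2384: 24 common + 9 leap = 24×365 + 9×366 = 12054 days.
Total: 132 + 12054 + 322 = 12508 days.
12508 mod 7 = 6, so 6 days before Monday is Tuesday.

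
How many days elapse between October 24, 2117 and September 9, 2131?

5068

Day-of-year of October 24, 2117: 297.
Day-of-year of September 9, 2131: 252.
2117 has 365 days, so 365 − 297 = 68 days remain in 2117.
Full years 2118–2130: 10 common + 3 leap = 10×365 + 3×366 = 4748 days.
Total: 68 + 4748 + 252 = 5068 days.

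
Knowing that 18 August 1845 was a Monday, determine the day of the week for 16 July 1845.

Count forward from the earlier date (July 16, 1845) to the later (August 18, 1845):
July 1845: 31 − 16 = 15 days remain.
August 1–18, 1845: 18 days.
Total: 15 + 18 = 33 days.
33 mod 7 = 5, so 5 days before Monday is Wednesday.

Wednesday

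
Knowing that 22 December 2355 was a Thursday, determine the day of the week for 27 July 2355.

Count forward from the earlier date (July 27, 2355) to the later (December 22, 2355):
July 2355: 31 − 27 = 4 days remain.
Then August (31), September (30), October (31), November (30): 31 + 30 + 31 + 30 = 122 days.
December 1–22, 2355: 22 days.
Total: 4 + 122 + 22 = 148 days.
148 mod 7 = 1, so 1 day before Thursday is Wednesday.

Wednesday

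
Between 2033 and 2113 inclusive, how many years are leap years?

Years divisible by 4: 2036, 2040, …, 2112 — 20 in all.
Of these, 2100 is divisible by 100 but not 400, so not leap.
Leap years: 20 − 1 = 19.

19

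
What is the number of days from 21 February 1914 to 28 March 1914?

February 1914: 28 − 21 = 7 days remain (1914 is not a leap year, so February has 28 days).
March 1–28, 1914: 28 days.
Total: 7 + 28 = 35 days.

35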